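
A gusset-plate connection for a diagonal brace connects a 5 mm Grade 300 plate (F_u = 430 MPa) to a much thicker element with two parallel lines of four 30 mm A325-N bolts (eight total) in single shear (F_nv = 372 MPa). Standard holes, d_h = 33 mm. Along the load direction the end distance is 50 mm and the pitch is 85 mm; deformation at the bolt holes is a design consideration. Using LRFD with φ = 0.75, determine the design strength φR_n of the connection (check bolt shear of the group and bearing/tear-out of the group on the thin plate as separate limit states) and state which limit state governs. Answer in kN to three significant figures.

733 kN (bearing governs)

Bolt shear: A_b = π·30²/4 = 706.9 mm²; R_n = 372 × 706.9 × 8 × 1 / 1000 = 2104 kN → 0.75 × 2104 = 1580 kN.
Bearing (1.2 l_c t F_u ≤ 2.4 d t F_u): upper limit = 2.4·30·5·430 / 1000 = 154.8 kN.
  Edge l_c = 50 − 33/2 = 33.5 → r_n = 86.43 kN; interior l_c = 85 − 33 = 52 → r_n = 134.2 kN.
  R_n,bearing = 2·86.43 + 6·134.2 = 977.8 kN → 0.75 × 977.8 = 733 kN.
Bearing governs: 733 kN.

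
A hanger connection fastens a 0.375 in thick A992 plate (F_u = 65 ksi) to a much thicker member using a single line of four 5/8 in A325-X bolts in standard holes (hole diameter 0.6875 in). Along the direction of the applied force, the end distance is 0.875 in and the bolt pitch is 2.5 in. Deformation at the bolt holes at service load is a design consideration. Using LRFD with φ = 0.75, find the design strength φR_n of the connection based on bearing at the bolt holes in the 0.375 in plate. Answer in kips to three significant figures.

Per bolt r_n = 1.2 l_c t F_u ≤ 2.4 d t F_u; upper limit = 2.4 × 0.625 × 0.375 × 65 = 36.56 kips.
Edge bolt: l_c = 0.875 − 0.6875/2 = 0.5312 in → 1.2 × 0.5312 × 0.375 × 65 = 15.54 → r_n = 15.54 kips.
Interior bolts: l_c = 2.5 − 0.6875 = 1.812 in → 1.2 × 1.812 × 0.375 × 65 = 53.02 → r_n = 36.56 kips.
R_n = 1 × 15.54 + 3 × 36.56 = 125.2 kips.
Design strength φR_n = 0.75 × 125.2 = 93.9 kips.

93.9 kips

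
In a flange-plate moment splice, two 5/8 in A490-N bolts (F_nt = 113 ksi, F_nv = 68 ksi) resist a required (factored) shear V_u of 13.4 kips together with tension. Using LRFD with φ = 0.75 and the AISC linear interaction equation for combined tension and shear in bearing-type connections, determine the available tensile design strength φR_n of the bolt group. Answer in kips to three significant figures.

A_b = π·0.625²/4 = 0.3068 in²; f_rv = 13.4 / (2 × 0.3068) = 21.84 ksi.
F'_nt = 1.3 F_nt − (F_nt / φF_nv) f_rv = 1.3·113 − (113/(0.75·68))·21.84 = 98.51 ksi, capped at F_nt → F'_nt = 98.51 ksi.
R_n = F'_nt · A_b · n = 98.51 × 0.3068 × 2 = 60.45 kips.
Design strength φR_n = 0.75 × 60.45 = 45.3 kips.

45.3 kips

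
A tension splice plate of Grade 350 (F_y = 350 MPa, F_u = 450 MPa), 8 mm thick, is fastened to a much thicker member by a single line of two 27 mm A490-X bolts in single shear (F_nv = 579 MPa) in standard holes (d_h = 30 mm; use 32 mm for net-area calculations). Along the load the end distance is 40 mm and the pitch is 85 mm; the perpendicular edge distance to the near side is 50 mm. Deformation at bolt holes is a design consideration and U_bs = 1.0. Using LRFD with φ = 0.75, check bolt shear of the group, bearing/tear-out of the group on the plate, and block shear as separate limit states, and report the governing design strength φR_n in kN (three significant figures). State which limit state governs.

Bolt shear: A_b = π·27²/4 = 572.6 mm²; R_n = 579 × 572.6 × 2 × 1 / 1000 = 663 kN → 0.75 × 663 = 497 kN.
Bearing: edge l_c = 25, r_n = 108 kN; interior l_c = 55, r_n = 233.3 kN; R_n = 108 + 1·233.3 = 341.3 kN → 256 kN.
Block shear: A_gv = 1000, A_nv = 616, A_nt = 272 mm²; R_n = min(0.6F_uA_nv, 0.6F_yA_gv) + U_bs·F_u·A_nt = 288.7 kN → 217 kN.
Block shear governs: 217 kN.

217 kN (block shear governs)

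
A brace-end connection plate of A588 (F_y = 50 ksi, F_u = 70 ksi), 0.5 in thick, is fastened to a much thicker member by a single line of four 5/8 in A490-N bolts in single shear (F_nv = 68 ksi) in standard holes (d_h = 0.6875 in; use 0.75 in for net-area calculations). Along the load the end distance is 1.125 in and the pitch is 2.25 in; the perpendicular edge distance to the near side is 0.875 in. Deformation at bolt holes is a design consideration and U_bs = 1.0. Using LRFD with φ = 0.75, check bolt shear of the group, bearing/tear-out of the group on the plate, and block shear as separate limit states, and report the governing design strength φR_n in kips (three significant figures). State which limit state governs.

62.6 kips (bolt shear governs)

Bolt shear: A_b = π·0.625²/4 = 0.3068 in²; R_n = 68 × 0.3068 × 4 × 1 = 83.45 kips → 0.75 × 83.45 = 62.6 kips.
Bearing: edge l_c = 0.7812, r_n = 32.81 kips; interior l_c = 1.562, r_n = 52.5 kips; R_n = 32.81 + 3·52.5 = 190.3 kips → 143 kips.
Block shear: A_gv = 3.938, A_nv = 2.625, A_nt = 0.25 in²; R_n = min(0.6F_uA_nv, 0.6F_yA_gv) + U_bs·F_u·A_nt = 127.8 kips → 95.8 kips.
Bolt shear governs: 62.6 kips.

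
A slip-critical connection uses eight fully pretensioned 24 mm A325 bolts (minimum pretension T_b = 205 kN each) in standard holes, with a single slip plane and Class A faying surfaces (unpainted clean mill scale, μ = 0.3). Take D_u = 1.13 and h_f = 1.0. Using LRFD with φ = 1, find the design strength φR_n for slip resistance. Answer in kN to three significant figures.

R_n = μ · D_u · h_f · T_b · n_s · n_b = 0.3 × 1.13 × 1.0 × 205 × 1 × 8 = 556 kN.
Design strength φR_n = 1 × 556 = 556 kN.

556 kN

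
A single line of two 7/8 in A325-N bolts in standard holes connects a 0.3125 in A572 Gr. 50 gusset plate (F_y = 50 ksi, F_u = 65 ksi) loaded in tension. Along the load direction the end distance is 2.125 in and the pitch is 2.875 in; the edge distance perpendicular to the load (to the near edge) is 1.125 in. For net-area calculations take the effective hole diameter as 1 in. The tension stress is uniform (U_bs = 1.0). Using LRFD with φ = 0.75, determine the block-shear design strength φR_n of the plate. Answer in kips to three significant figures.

Shear plane L_v = 2.125 + 1·2.875 = 5 in; A_gv = 5 × 0.3125 = 1.562 in².
A_nv = (5 − 1.5·1) × 0.3125 = 1.094 in².
A_nt = (1.125 − 0.5·1) × 0.3125 = 0.1953 in².
0.6 F_u A_nv = 42.66 kips; 0.6 F_y A_gv = 46.88 kips → shear rupture governs the shear term.
R_n = 42.66 + 1.0 × 65 × 0.1953 = 55.35 kips.
Design strength φR_n = 0.75 × 55.35 = 41.5 kips.

41.5 kips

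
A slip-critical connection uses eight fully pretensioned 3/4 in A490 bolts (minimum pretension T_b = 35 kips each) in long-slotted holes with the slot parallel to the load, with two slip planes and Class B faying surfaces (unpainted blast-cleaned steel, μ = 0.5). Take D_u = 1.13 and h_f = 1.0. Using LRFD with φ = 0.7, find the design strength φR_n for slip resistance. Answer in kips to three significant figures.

R_n = μ · D_u · h_f · T_b · n_s · n_b = 0.5 × 1.13 × 1.0 × 35 × 2 × 8 = 316.4 kips.
Design strength φR_n = 0.7 × 316.4 = 221 kips.

221 kips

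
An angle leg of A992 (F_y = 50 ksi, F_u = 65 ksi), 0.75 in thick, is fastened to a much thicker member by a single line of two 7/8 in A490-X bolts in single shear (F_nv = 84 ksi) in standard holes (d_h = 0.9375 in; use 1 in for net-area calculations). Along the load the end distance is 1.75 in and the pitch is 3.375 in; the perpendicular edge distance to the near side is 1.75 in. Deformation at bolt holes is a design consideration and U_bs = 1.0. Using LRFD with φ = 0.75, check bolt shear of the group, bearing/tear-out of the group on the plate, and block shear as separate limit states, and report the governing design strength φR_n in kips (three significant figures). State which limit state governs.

Bolt shear: A_b = π·0.875²/4 = 0.6013 in²; R_n = 84 × 0.6013 × 2 × 1 = 101 kips → 0.75 × 101 = 75.8 kips.
Bearing: edge l_c = 1.281, r_n = 74.95 kips; interior l_c = 2.438, r_n = 102.4 kips; R_n = 74.95 + 1·102.4 = 177.3 kips → 133 kips.
Block shear: A_gv = 3.844, A_nv = 2.719, A_nt = 0.9375 in²; R_n = min(0.6F_uA_nv, 0.6F_yA_gv) + U_bs·F_u·A_nt = 167 kips → 125 kips.
Bolt shear governs: 75.8 kips.

75.8 kips (bolt shear governs)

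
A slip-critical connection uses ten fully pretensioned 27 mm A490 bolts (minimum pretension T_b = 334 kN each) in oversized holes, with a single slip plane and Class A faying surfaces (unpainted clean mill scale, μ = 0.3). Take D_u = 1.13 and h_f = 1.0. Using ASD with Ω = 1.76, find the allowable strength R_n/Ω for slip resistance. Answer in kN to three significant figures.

R_n = μ · D_u · h_f · T_b · n_s · n_b = 0.3 × 1.13 × 1.0 × 334 × 1 × 10 = 1132 kN.
Allowable strength R_n/Ω = 1132 / 1.76 = 643 kN.

643 kN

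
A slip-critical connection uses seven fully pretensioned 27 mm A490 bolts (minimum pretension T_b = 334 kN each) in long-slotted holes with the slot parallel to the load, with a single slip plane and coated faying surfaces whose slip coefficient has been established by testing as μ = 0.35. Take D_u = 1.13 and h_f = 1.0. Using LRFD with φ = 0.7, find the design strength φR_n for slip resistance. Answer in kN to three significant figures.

R_n = μ · D_u · h_f · T_b · n_s · n_b = 0.35 × 1.13 × 1.0 × 334 × 1 × 7 = 924.7 kN.
Design strength φR_n = 0.7 × 924.7 = 647 kN.

647 kN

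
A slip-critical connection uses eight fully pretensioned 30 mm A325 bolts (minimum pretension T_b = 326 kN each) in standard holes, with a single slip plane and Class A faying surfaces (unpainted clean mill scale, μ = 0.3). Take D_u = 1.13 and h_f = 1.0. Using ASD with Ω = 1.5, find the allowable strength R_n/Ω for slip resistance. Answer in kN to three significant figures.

R_n = μ · D_u · h_f · T_b · n_s · n_b = 0.3 × 1.13 × 1.0 × 326 × 1 × 8 = 884.1 kN.
Allowable strength R_n/Ω = 884.1 / 1.5 = 589 kN.

589 kN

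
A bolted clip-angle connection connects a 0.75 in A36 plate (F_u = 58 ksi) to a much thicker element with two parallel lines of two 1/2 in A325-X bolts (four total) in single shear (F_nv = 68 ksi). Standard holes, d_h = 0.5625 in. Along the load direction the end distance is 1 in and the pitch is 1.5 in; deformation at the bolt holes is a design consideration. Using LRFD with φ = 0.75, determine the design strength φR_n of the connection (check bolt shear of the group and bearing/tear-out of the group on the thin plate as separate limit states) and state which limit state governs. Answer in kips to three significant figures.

Bolt shear: A_b = π·0.5²/4 = 0.1963 in²; R_n = 68 × 0.1963 × 4 × 1 = 53.41 kips → 0.75 × 53.41 = 40.1 kips.
Bearing (1.2 l_c t F_u ≤ 2.4 d t F_u): upper limit = 2.4·0.5·0.75·58 = 52.2 kips.
  Edge l_c = 1 − 0.5625/2 = 0.7188 → r_n = 37.52 kips; interior l_c = 1.5 − 0.5625 = 0.9375 → r_n = 48.94 kips.
  R_n,bearing = 2·37.52 + 2·48.94 = 172.9 kips → 0.75 × 172.9 = 130 kips.
Bolt shear governs: 40.1 kips.

40.1 kips (bolt shear governs)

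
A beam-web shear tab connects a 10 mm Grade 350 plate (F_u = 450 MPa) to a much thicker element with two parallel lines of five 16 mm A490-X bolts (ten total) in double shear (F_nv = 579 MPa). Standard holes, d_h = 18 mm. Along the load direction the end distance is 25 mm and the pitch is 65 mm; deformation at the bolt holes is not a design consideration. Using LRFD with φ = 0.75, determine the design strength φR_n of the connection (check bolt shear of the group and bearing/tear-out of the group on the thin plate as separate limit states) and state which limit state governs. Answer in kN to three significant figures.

Bolt shear: A_b = π·16²/4 = 201.1 mm²; R_n = 579 × 201.1 × 10 × 2 / 1000 = 2328 kN → 0.75 × 2328 = 1750 kN.
Bearing (1.5 l_c t F_u ≤ 3.0 d t F_u): upper limit = 3.0·16·10·450 / 1000 = 216 kN.
  Edge l_c = 25 − 18/2 = 16 → r_n = 108 kN; interior l_c = 65 − 18 = 47 → r_n = 216 kN.
  R_n,bearing = 2·108 + 8·216 = 1944 kN → 0.75 × 1944 = 1460 kN.
Bearing governs: 1460 kN.

1460 kN (bearing governs)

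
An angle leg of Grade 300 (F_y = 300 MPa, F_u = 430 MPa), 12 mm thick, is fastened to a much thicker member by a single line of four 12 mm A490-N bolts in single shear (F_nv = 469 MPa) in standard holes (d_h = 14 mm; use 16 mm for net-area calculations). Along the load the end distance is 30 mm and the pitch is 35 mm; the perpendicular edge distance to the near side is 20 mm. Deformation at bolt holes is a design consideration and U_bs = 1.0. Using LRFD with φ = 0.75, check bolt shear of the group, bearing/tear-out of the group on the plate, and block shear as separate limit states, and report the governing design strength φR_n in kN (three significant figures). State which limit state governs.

159 kN (bolt shear governs)

Bolt shear: A_b = π·12²/4 = 113.1 mm²; R_n = 469 × 113.1 × 4 × 1 / 1000 = 212.2 kN → 0.75 × 212.2 = 159 kN.
Bearing: edge l_c = 23, r_n = 142.4 kN; interior l_c = 21, r_n = 130 kN; R_n = 142.4 + 3·130 = 532.5 kN → 399 kN.
Block shear: A_gv = 1620, A_nv = 948, A_nt = 144 mm²; R_n = min(0.6F_uA_nv, 0.6F_yA_gv) + U_bs·F_u·A_nt = 306.5 kN → 230 kN.
Bolt shear governs: 159 kN.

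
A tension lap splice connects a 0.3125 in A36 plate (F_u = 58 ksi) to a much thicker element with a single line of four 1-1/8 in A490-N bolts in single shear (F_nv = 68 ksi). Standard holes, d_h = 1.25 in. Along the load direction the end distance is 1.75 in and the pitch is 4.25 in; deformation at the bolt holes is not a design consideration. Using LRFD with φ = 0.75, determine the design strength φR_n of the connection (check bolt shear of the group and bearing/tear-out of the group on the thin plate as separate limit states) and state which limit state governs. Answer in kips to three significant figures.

161 kips (bearing governs)

Bolt shear: A_b = π·1.125²/4 = 0.994 in²; R_n = 68 × 0.994 × 4 × 1 = 270.4 kips → 0.75 × 270.4 = 203 kips.
Bearing (1.5 l_c t F_u ≤ 3.0 d t F_u): upper limit = 3.0·1.125·0.3125·58 = 61.17 kips.
  Edge l_c = 1.75 − 1.25/2 = 1.125 → r_n = 30.59 kips; interior l_c = 4.25 − 1.25 = 3 → r_n = 61.17 kips.
  R_n,bearing = 1·30.59 + 3·61.17 = 214.1 kips → 0.75 × 214.1 = 161 kips.
Bearing governs: 161 kips.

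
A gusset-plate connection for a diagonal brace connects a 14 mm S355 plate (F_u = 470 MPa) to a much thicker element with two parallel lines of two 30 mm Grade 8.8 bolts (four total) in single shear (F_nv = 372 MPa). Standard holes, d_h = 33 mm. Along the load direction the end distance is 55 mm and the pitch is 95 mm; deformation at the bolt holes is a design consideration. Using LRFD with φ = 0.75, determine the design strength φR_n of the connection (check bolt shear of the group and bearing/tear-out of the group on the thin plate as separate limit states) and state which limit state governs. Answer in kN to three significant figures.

789 kN (bolt shear governs)

Bolt shear: A_b = π·30²/4 = 706.9 mm²; R_n = 372 × 706.9 × 4 × 1 / 1000 = 1052 kN → 0.75 × 1052 = 789 kN.
Bearing (1.2 l_c t F_u ≤ 2.4 d t F_u): upper limit = 2.4·30·14·470 / 1000 = 473.8 kN.
  Edge l_c = 55 − 33/2 = 38.5 → r_n = 304 kN; interior l_c = 95 − 33 = 62 → r_n = 473.8 kN.
  R_n,bearing = 2·304 + 2·473.8 = 1556 kN → 0.75 × 1556 = 1170 kN.
Bolt shear governs: 789 kN.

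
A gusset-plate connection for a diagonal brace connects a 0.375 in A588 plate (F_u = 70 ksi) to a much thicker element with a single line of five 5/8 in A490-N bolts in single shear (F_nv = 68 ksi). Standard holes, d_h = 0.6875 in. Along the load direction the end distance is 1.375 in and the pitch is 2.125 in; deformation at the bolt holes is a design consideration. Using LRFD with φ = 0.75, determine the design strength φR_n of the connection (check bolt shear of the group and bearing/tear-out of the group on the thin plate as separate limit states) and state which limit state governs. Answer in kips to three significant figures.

78.2 kips (bolt shear governs)

Bolt shear: A_b = π·0.625²/4 = 0.3068 in²; R_n = 68 × 0.3068 × 5 × 1 = 104.3 kips → 0.75 × 104.3 = 78.2 kips.
Bearing (1.2 l_c t F_u ≤ 2.4 d t F_u): upper limit = 2.4·0.625·0.375·70 = 39.38 kips.
  Edge l_c = 1.375 − 0.6875/2 = 1.031 → r_n = 32.48 kips; interior l_c = 2.125 − 0.6875 = 1.438 → r_n = 39.38 kips.
  R_n,bearing = 1·32.48 + 4·39.38 = 190 kips → 0.75 × 190 = 142 kips.
Bolt shear governs: 78.2 kips.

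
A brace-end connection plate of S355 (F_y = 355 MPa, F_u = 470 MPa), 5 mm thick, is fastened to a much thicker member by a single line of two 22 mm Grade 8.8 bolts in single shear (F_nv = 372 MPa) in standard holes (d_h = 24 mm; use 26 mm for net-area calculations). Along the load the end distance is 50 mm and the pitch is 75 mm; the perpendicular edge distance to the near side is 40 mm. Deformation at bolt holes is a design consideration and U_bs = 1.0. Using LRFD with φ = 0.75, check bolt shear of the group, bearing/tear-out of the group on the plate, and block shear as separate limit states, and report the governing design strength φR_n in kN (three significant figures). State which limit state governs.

139 kN (block shear governs)

Bolt shear: A_b = π·22²/4 = 380.1 mm²; R_n = 372 × 380.1 × 2 × 1 / 1000 = 282.8 kN → 0.75 × 282.8 = 212 kN.
Bearing: edge l_c = 38, r_n = 107.2 kN; interior l_c = 51, r_n = 124.1 kN; R_n = 107.2 + 1·124.1 = 231.2 kN → 173 kN.
Block shear: A_gv = 625, A_nv = 430, A_nt = 135 mm²; R_n = min(0.6F_uA_nv, 0.6F_yA_gv) + U_bs·F_u·A_nt = 184.7 kN → 139 kN.
Block shear governs: 139 kN.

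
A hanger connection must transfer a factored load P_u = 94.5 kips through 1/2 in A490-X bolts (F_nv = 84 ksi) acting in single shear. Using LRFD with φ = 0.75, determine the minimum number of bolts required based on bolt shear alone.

8 bolts

A_b = π·0.5²/4 = 0.1963 in².
Per-bolt design strength φR_n = 0.75 × 84 × 0.1963 × 1 = 12.37 kips.
n ≥ 94.5 / 12.37 = 7.639 → use 8 bolts.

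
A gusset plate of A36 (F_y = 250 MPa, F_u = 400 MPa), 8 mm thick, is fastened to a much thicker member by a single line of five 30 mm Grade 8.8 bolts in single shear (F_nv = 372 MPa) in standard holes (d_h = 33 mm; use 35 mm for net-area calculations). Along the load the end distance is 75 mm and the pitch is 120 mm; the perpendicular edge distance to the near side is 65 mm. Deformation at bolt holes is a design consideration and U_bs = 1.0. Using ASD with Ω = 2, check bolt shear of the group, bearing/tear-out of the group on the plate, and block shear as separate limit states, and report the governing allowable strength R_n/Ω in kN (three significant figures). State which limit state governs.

409 kN (block shear governs)

Bolt shear: A_b = π·30²/4 = 706.9 mm²; R_n = 372 × 706.9 × 5 × 1 / 1000 = 1315 kN → 1315 / 2 = 657 kN.
Bearing: edge l_c = 58.5, r_n = 224.6 kN; interior l_c = 87, r_n = 230.4 kN; R_n = 224.6 + 4·230.4 = 1146 kN → 573 kN.
Block shear: A_gv = 4440, A_nv = 3180, A_nt = 380 mm²; R_n = min(0.6F_uA_nv, 0.6F_yA_gv) + U_bs·F_u·A_nt = 818 kN → 409 kN.
Block shear governs: 409 kN.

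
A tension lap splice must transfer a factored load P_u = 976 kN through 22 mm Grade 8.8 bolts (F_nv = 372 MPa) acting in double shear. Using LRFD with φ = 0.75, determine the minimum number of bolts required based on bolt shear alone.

A_b = π·22²/4 = 380.1 mm².
Per-bolt design strength φR_n = 0.75 × 372 × 380.1 × 2 / 1000 = 212.1 kN.
n ≥ 976 / 212.1 = 4.601 → use 5 bolts.

5 bolts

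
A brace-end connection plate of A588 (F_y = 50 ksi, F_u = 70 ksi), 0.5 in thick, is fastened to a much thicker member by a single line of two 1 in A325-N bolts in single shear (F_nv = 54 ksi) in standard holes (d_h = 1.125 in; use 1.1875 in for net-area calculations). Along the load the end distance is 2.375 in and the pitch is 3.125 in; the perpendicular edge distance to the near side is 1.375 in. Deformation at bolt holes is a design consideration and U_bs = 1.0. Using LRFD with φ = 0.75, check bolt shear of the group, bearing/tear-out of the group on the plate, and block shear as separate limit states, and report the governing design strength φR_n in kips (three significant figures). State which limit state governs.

Bolt shear: A_b = π·1²/4 = 0.7854 in²; R_n = 54 × 0.7854 × 2 × 1 = 84.82 kips → 0.75 × 84.82 = 63.6 kips.
Bearing: edge l_c = 1.812, r_n = 76.12 kips; interior l_c = 2, r_n = 84 kips; R_n = 76.12 + 1·84 = 160.1 kips → 120 kips.
Block shear: A_gv = 2.75, A_nv = 1.859, A_nt = 0.3906 in²; R_n = min(0.6F_uA_nv, 0.6F_yA_gv) + U_bs·F_u·A_nt = 105.4 kips → 79.1 kips.
Bolt shear governs: 63.6 kips.

63.6 kips (bolt shear governs)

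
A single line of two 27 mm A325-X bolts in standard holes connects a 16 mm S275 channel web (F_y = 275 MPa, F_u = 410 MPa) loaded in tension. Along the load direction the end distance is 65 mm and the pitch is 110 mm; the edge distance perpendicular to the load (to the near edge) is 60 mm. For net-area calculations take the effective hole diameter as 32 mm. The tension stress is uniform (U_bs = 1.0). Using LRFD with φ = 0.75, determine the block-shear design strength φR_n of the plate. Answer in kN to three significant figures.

Shear plane L_v = 65 + 1·110 = 175 mm; A_gv = 175 × 16 = 2800 mm².
A_nv = (175 − 1.5·32) × 16 = 2032 mm².
A_nt = (60 − 0.5·32) × 16 = 704 mm².
0.6 F_u A_nv = 499.9 kN; 0.6 F_y A_gv = 462 kN → shear yielding governs the shear term.
R_n = 462 + 1.0 × 410 × 704 / 1000 = 750.6 kN.
Design strength φR_n = 0.75 × 750.6 = 563 kN.

563 kN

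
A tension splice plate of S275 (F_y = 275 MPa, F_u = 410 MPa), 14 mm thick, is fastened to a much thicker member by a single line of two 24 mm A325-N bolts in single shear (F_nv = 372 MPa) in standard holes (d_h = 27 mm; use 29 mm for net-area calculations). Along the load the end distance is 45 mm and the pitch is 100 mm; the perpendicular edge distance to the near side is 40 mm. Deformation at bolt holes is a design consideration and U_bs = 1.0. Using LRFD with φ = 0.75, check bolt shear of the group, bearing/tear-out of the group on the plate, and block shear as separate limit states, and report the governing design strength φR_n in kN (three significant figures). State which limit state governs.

252 kN (bolt shear governs)

Bolt shear: A_b = π·24²/4 = 452.4 mm²; R_n = 372 × 452.4 × 2 × 1 / 1000 = 336.6 kN → 0.75 × 336.6 = 252 kN.
Bearing: edge l_c = 31.5, r_n = 217 kN; interior l_c = 73, r_n = 330.6 kN; R_n = 217 + 1·330.6 = 547.6 kN → 411 kN.
Block shear: A_gv = 2030, A_nv = 1421, A_nt = 357 mm²; R_n = min(0.6F_uA_nv, 0.6F_yA_gv) + U_bs·F_u·A_nt = 481.3 kN → 361 kN.
Bolt shear governs: 252 kN.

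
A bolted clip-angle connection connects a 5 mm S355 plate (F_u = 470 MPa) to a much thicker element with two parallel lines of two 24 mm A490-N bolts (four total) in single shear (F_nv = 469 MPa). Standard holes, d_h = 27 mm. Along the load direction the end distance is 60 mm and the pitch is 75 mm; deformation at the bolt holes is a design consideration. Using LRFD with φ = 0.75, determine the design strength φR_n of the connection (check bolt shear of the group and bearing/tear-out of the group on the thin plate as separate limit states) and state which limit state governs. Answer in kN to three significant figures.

Bolt shear: A_b = π·24²/4 = 452.4 mm²; R_n = 469 × 452.4 × 4 × 1 / 1000 = 848.7 kN → 0.75 × 848.7 = 637 kN.
Bearing (1.2 l_c t F_u ≤ 2.4 d t F_u): upper limit = 2.4·24·5·470 / 1000 = 135.4 kN.
  Edge l_c = 60 − 27/2 = 46.5 → r_n = 131.1 kN; interior l_c = 75 − 27 = 48 → r_n = 135.4 kN.
  R_n,bearing = 2·131.1 + 2·135.4 = 533 kN → 0.75 × 533 = 400 kN.
Bearing governs: 400 kN.

400 kN (bearing governs)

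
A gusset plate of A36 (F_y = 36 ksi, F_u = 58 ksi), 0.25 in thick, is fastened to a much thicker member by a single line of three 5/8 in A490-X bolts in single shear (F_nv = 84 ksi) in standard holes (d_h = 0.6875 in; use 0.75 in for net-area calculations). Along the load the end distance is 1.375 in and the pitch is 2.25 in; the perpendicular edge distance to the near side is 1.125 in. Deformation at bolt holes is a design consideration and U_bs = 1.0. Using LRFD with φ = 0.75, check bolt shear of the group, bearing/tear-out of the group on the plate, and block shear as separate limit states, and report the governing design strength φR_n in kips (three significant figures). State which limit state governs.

31.9 kips (block shear governs)

Bolt shear: A_b = π·0.625²/4 = 0.3068 in²; R_n = 84 × 0.3068 × 3 × 1 = 77.31 kips → 0.75 × 77.31 = 58 kips.
Bearing: edge l_c = 1.031, r_n = 17.94 kips; interior l_c = 1.562, r_n = 21.75 kips; R_n = 17.94 + 2·21.75 = 61.44 kips → 46.1 kips.
Block shear: A_gv = 1.469, A_nv = 1, A_nt = 0.1875 in²; R_n = min(0.6F_uA_nv, 0.6F_yA_gv) + U_bs·F_u·A_nt = 42.6 kips → 31.9 kips.
Block shear governs: 31.9 kips.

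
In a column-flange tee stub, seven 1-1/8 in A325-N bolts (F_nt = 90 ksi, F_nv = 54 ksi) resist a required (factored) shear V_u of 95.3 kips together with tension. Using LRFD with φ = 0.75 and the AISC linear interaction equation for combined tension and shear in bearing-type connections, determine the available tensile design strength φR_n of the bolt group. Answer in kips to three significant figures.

A_b = π·1.125²/4 = 0.994 in²; f_rv = 95.3 / (7 × 0.994) = 13.7 ksi.
F'_nt = 1.3 F_nt − (F_nt / φF_nv) f_rv = 1.3·90 − (90/(0.75·54))·13.7 = 86.56 ksi, capped at F_nt → F'_nt = 86.56 ksi.
R_n = F'_nt · A_b · n = 86.56 × 0.994 × 7 = 602.3 kips.
Design strength φR_n = 0.75 × 602.3 = 452 kips.

452 kips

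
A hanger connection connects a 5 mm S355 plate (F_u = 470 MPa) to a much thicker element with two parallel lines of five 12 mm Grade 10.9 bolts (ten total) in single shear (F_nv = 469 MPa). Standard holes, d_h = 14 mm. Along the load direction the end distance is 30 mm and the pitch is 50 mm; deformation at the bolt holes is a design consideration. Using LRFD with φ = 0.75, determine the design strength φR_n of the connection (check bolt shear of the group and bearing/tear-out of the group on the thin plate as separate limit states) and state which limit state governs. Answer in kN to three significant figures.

398 kN (bolt shear governs)

Bolt shear: A_b = π·12²/4 = 113.1 mm²; R_n = 469 × 113.1 × 10 × 1 / 1000 = 530.4 kN → 0.75 × 530.4 = 398 kN.
Bearing (1.2 l_c t F_u ≤ 2.4 d t F_u): upper limit = 2.4·12·5·470 / 1000 = 67.68 kN.
  Edge l_c = 30 − 14/2 = 23 → r_n = 64.86 kN; interior l_c = 50 − 14 = 36 → r_n = 67.68 kN.
  R_n,bearing = 2·64.86 + 8·67.68 = 671.2 kN → 0.75 × 671.2 = 503 kN.
Bolt shear governs: 398 kN.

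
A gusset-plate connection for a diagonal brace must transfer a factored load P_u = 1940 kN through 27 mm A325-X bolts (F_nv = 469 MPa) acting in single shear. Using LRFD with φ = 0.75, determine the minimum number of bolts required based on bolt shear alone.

A_b = π·27²/4 = 572.6 mm².
Per-bolt design strength φR_n = 0.75 × 469 × 572.6 × 1 / 1000 = 201.4 kN.
n ≥ 1940 / 201.4 = 9.633 → use 10 bolts.

10 bolts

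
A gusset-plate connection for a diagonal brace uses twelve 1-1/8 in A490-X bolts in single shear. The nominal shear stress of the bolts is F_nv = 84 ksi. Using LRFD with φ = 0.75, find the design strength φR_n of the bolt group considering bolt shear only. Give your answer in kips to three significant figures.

A_b = π × 1.125² / 4 = 0.994 in².
R_n = F_nv · A_b · n · n_s = 84 × 0.994 × 12 × 1 = 1002 kips.
Design strength φR_n = 0.75 × 1002 = 751 kips.

751 kips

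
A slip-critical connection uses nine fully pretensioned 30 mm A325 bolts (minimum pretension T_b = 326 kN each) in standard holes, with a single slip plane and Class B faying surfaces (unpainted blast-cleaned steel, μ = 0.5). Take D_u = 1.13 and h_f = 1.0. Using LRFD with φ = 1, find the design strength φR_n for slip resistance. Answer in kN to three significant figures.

1660 kN

R_n = μ · D_u · h_f · T_b · n_s · n_b = 0.5 × 1.13 × 1.0 × 326 × 1 × 9 = 1658 kN.
Design strength φR_n = 1 × 1658 = 1660 kN.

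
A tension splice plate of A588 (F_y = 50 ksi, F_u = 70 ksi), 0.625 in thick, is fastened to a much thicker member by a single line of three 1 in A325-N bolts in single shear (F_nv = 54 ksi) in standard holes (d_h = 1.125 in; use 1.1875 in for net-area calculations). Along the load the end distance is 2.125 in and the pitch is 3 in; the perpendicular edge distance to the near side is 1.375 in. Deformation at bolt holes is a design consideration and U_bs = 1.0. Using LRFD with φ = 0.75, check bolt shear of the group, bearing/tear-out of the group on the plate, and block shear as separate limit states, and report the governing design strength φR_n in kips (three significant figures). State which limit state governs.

95.4 kips (bolt shear governs)

Bolt shear: A_b = π·1²/4 = 0.7854 in²; R_n = 54 × 0.7854 × 3 × 1 = 127.2 kips → 0.75 × 127.2 = 95.4 kips.
Bearing: edge l_c = 1.562, r_n = 82.03 kips; interior l_c = 1.875, r_n = 98.44 kips; R_n = 82.03 + 2·98.44 = 278.9 kips → 209 kips.
Block shear: A_gv = 5.078, A_nv = 3.223, A_nt = 0.4883 in²; R_n = min(0.6F_uA_nv, 0.6F_yA_gv) + U_bs·F_u·A_nt = 169.5 kips → 127 kips.
Bolt shear governs: 95.4 kips.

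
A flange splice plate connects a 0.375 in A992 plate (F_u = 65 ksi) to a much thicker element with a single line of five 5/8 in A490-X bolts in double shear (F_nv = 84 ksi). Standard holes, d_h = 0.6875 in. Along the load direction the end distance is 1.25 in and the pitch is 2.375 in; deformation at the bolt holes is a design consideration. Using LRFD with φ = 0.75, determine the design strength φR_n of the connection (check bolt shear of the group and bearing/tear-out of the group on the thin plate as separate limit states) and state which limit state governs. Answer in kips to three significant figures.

130 kips (bearing governs)

Bolt shear: A_b = π·0.625²/4 = 0.3068 in²; R_n = 84 × 0.3068 × 5 × 2 = 257.7 kips → 0.75 × 257.7 = 193 kips.
Bearing (1.2 l_c t F_u ≤ 2.4 d t F_u): upper limit = 2.4·0.625·0.375·65 = 36.56 kips.
  Edge l_c = 1.25 − 0.6875/2 = 0.9062 → r_n = 26.51 kips; interior l_c = 2.375 − 0.6875 = 1.688 → r_n = 36.56 kips.
  R_n,bearing = 1·26.51 + 4·36.56 = 172.8 kips → 0.75 × 172.8 = 130 kips.
Bearing governs: 130 kips.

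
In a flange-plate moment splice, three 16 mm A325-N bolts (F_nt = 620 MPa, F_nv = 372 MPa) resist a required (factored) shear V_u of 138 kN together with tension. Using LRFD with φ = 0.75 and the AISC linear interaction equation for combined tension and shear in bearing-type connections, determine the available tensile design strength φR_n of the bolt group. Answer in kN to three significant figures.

A_b = π·16²/4 = 201.1 mm²; f_rv = 138 × 1000 / (3 × 201.1) = 228.8 MPa.
F'_nt = 1.3 F_nt − (F_nt / φF_nv) f_rv = 1.3·620 − (620/(0.75·372))·228.8 = 297.6 MPa, capped at F_nt → F'_nt = 297.6 MPa.
R_n = F'_nt · A_b · n = 297.6 × 201.1 × 3 / 1000 = 179.5 kN.
Design strength φR_n = 0.75 × 179.5 = 135 kN.

135 kN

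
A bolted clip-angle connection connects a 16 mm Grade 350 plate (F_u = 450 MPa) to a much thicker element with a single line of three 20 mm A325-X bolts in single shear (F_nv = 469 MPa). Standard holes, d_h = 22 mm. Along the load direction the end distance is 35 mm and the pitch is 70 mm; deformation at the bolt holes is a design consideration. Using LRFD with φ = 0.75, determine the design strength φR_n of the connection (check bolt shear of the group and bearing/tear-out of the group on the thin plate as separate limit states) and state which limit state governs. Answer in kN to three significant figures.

332 kN (bolt shear governs)

Bolt shear: A_b = π·20²/4 = 314.2 mm²; R_n = 469 × 314.2 × 3 × 1 / 1000 = 442 kN → 0.75 × 442 = 332 kN.
Bearing (1.2 l_c t F_u ≤ 2.4 d t F_u): upper limit = 2.4·20·16·450 / 1000 = 345.6 kN.
  Edge l_c = 35 − 22/2 = 24 → r_n = 207.4 kN; interior l_c = 70 − 22 = 48 → r_n = 345.6 kN.
  R_n,bearing = 1·207.4 + 2·345.6 = 898.6 kN → 0.75 × 898.6 = 674 kN.
Bolt shear governs: 332 kN.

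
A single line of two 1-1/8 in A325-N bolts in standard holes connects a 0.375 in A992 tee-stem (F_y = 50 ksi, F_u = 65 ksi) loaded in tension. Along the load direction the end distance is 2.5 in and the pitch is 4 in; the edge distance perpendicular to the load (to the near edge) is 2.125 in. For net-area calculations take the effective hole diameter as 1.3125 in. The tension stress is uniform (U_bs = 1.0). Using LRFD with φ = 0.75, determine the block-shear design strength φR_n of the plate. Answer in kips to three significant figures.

Shear plane L_v = 2.5 + 1·4 = 6.5 in; A_gv = 6.5 × 0.375 = 2.438 in².
A_nv = (6.5 − 1.5·1.3125) × 0.375 = 1.699 in².
A_nt = (2.125 − 0.5·1.3125) × 0.375 = 0.5508 in².
0.6 F_u A_nv = 66.27 kips; 0.6 F_y A_gv = 73.12 kips → shear rupture governs the shear term.
R_n = 66.27 + 1.0 × 65 × 0.5508 = 102.1 kips.
Design strength φR_n = 0.75 × 102.1 = 76.6 kips.

76.6 kips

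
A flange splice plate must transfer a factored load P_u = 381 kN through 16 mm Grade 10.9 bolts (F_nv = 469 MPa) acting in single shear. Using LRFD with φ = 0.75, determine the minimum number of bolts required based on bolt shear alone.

A_b = π·16²/4 = 201.1 mm².
Per-bolt design strength φR_n = 0.75 × 469 × 201.1 × 1 / 1000 = 70.72 kN.
n ≥ 381 / 70.72 = 5.387 → use 6 bolts.

6 bolts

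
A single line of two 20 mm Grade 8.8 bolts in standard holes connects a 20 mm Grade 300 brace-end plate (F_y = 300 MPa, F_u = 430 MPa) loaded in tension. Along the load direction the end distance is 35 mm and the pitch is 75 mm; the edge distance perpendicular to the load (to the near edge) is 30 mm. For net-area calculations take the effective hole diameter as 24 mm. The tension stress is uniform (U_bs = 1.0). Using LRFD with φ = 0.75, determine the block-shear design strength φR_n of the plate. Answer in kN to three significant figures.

Shear plane L_v = 35 + 1·75 = 110 mm; A_gv = 110 × 20 = 2200 mm².
A_nv = (110 − 1.5·24) × 20 = 1480 mm².
A_nt = (30 − 0.5·24) × 20 = 360 mm².
0.6 F_u A_nv = 381.8 kN; 0.6 F_y A_gv = 396 kN → shear rupture governs the shear term.
R_n = 381.8 + 1.0 × 430 × 360 / 1000 = 536.6 kN.
Design strength φR_n = 0.75 × 536.6 = 402 kN.

402 kN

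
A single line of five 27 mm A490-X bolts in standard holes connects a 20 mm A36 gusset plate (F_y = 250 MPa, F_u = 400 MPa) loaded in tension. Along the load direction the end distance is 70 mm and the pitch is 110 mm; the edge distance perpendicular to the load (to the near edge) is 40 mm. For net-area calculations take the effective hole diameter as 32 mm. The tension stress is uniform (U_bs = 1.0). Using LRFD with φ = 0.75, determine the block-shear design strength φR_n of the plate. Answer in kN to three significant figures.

Shear plane L_v = 70 + 4·110 = 510 mm; A_gv = 510 × 20 = 10200 mm².
A_nv = (510 − 4.5·32) × 20 = 7320 mm².
A_nt = (40 − 0.5·32) × 20 = 480 mm².
0.6 F_u A_nv = 1757 kN; 0.6 F_y A_gv = 1530 kN → shear yielding governs the shear term.
R_n = 1530 + 1.0 × 400 × 480 / 1000 = 1722 kN.
Design strength φR_n = 0.75 × 1722 = 1290 kN.

1290 kN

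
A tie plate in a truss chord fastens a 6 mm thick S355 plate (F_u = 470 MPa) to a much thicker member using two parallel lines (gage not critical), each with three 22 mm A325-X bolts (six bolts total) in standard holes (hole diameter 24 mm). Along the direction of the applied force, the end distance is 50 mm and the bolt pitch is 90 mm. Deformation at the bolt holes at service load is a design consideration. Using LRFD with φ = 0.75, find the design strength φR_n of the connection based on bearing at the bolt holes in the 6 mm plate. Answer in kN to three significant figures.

Per bolt r_n = 1.2 l_c t F_u ≤ 2.4 d t F_u; upper limit = 2.4 × 22 × 6 × 470 / 1000 = 148.9 kN.
Edge bolt: l_c = 50 − 24/2 = 38 mm → 1.2 × 38 × 6 × 470 / 1000 = 128.6 → r_n = 128.6 kN.
Interior bolts: l_c = 90 − 24 = 66 mm → 1.2 × 66 × 6 × 470 / 1000 = 223.3 → r_n = 148.9 kN.
R_n = 2 × 128.6 + 4 × 148.9 = 852.8 kN.
Design strength φR_n = 0.75 × 852.8 = 640 kN.

640 kN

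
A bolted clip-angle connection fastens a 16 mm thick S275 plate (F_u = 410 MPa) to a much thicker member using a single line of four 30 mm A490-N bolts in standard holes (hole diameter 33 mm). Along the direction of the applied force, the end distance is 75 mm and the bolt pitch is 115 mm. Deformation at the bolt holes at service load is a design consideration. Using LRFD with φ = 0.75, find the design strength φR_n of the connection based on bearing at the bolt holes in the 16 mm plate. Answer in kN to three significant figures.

1410 kN

Per bolt r_n = 1.2 l_c t F_u ≤ 2.4 d t F_u; upper limit = 2.4 × 30 × 16 × 410 / 1000 = 472.3 kN.
Edge bolt: l_c = 75 − 33/2 = 58.5 mm → 1.2 × 58.5 × 16 × 410 / 1000 = 460.5 → r_n = 460.5 kN.
Interior bolts: l_c = 115 − 33 = 82 mm → 1.2 × 82 × 16 × 410 / 1000 = 645.5 → r_n = 472.3 kN.
R_n = 1 × 460.5 + 3 × 472.3 = 1877 kN.
Design strength φR_n = 0.75 × 1877 = 1410 kN.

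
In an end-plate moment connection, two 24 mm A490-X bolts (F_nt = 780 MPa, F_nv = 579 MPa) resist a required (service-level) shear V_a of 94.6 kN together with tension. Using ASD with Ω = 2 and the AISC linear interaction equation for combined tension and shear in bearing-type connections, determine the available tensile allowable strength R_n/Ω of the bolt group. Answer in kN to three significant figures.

331 kN

A_b = π·24²/4 = 452.4 mm²; f_rv = 94.6 × 1000 / (2 × 452.4) = 104.6 MPa.
F'_nt = 1.3 F_nt − (Ω F_nt / F_nv) f_rv = 1.3·780 − (2·780/579)·104.6 = 732.3 MPa, capped at F_nt → F'_nt = 732.3 MPa.
R_n = F'_nt · A_b · n = 732.3 × 452.4 × 2 / 1000 = 662.6 kN.
Allowable strength R_n/Ω = 662.6 / 2 = 331 kN.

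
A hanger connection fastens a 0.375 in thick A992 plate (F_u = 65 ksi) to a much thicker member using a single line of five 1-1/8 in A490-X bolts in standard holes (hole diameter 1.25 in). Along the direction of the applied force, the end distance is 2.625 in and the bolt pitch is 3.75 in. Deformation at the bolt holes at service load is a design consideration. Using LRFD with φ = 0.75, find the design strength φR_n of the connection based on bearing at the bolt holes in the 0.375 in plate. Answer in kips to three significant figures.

241 kips

Per bolt r_n = 1.2 l_c t F_u ≤ 2.4 d t F_u; upper limit = 2.4 × 1.125 × 0.375 × 65 = 65.81 kips.
Edge bolt: l_c = 2.625 − 1.25/2 = 2 in → 1.2 × 2 × 0.375 × 65 = 58.5 → r_n = 58.5 kips.
Interior bolts: l_c = 3.75 − 1.25 = 2.5 in → 1.2 × 2.5 × 0.375 × 65 = 73.12 → r_n = 65.81 kips.
R_n = 1 × 58.5 + 4 × 65.81 = 321.8 kips.
Design strength φR_n = 0.75 × 321.8 = 241 kips.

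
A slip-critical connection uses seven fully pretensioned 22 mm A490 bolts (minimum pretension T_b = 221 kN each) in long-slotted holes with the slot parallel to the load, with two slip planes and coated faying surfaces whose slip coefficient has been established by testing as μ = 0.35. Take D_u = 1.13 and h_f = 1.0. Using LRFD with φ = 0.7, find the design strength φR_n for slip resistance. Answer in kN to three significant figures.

R_n = μ · D_u · h_f · T_b · n_s · n_b = 0.35 × 1.13 × 1.0 × 221 × 2 × 7 = 1224 kN.
Design strength φR_n = 0.7 × 1224 = 857 kN.

857 kN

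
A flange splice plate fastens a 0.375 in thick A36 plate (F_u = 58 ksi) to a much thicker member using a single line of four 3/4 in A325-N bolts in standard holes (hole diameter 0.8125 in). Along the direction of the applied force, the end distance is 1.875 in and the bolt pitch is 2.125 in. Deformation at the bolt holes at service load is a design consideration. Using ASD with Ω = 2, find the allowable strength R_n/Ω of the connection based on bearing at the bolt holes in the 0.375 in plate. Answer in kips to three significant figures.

Per bolt r_n = 1.2 l_c t F_u ≤ 2.4 d t F_u; upper limit = 2.4 × 0.75 × 0.375 × 58 = 39.15 kips.
Edge bolt: l_c = 1.875 − 0.8125/2 = 1.469 in → 1.2 × 1.469 × 0.375 × 58 = 38.33 → r_n = 38.33 kips.
Interior bolts: l_c = 2.125 − 0.8125 = 1.312 in → 1.2 × 1.312 × 0.375 × 58 = 34.26 → r_n = 34.26 kips.
R_n = 1 × 38.33 + 3 × 34.26 = 141.1 kips.
Allowable strength R_n/Ω = 141.1 / 2 = 70.6 kips.

70.6 kips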